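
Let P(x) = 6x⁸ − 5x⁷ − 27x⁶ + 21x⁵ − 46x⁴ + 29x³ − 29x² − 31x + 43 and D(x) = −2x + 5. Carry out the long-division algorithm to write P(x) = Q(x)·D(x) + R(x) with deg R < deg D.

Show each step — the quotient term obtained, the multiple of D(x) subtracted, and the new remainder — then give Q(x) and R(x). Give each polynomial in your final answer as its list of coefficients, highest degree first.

Step 1: lead(6x⁸ − 5x⁷ − 27x⁶ + 21x⁵ − 46x⁴ + 29x³ − 29x² − 31x + 43) ÷ lead(D) = 6x⁸ ÷ −2x = −3x⁷. Subtract (−3x⁷)·D = 6x⁸ − 15x⁷. Remainder: 10x⁷ − 27x⁶ + 21x⁵ − 46x⁴ + 29x³ − 29x² − 31x + 43.
Step 2: lead(10x⁷ − 27x⁶ + 21x⁵ − 46x⁴ + 29x³ − 29x² − 31x + 43) ÷ lead(D) = 10x⁷ ÷ −2x = −5x⁶. Subtract (−5x⁶)·D = 10x⁷ − 25x⁶. Remainder: −2x⁶ + 21x⁵ − 46x⁴ + 29x³ − 29x² − 31x + 43.
Step 3: lead(−2x⁶ + 21x⁵ − 46x⁴ + 29x³ − 29x² − 31x + 43) ÷ lead(D) = −2x⁶ ÷ −2x = x⁵. Subtract (x⁵)·D = −2x⁶ + 5x⁵. Remainder: 16x⁵ − 46x⁴ + 29x³ − 29x² − 31x + 43.
Step 4: lead(16x⁵ − 46x⁴ + 29x³ − 29x² − 31x + 43) ÷ lead(D) = 16x⁵ ÷ −2x = −8x⁴. Subtract (−8x⁴)·D = 16x⁵ − 40x⁴. Remainder: −6x⁴ + 29x³ − 29x² − 31x + 43.
Step 5: lead(−6x⁴ + 29x³ − 29x² − 31x + 43) ÷ lead(D) = −6x⁴ ÷ −2x = 3x³. Subtract (3x³)·D = −6x⁴ + 15x³. Remainder: 14x³ − 29x² − 31x + 43.
Step 6: lead(14x³ − 29x² − 31x + 43) ÷ lead(D) = 14x³ ÷ −2x = −7x². Subtract (−7x²)·D = 14x³ − 35x². Remainder: 6x² − 31x + 43.
Step 7: lead(6x² − 31x + 43) ÷ lead(D) = 6x² ÷ −2x = −3x. Subtract (−3x)·D = 6x² − 15x. Remainder: −16x + 43.
Step 8: lead(−16x + 43) ÷ lead(D) = −16x ÷ −2x = 8. Subtract (8)·D = −16x + 40. Remainder: 3.

Q = [-3, -5, 1, -8, 3, -7, -3, 8]; R = [3]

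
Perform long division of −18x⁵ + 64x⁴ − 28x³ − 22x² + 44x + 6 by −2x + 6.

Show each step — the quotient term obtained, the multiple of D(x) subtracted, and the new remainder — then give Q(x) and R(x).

Step 1: lead(−18x⁵ + 64x⁴ − 28x³ − 22x² + 44x + 6) ÷ lead(D) = −18x⁵ ÷ −2x = 9x⁴. Subtract (9x⁴)·D = −18x⁵ + 54x⁴. Remainder: 10x⁴ − 28x³ − 22x² + 44x + 6.
Step 2: lead(10x⁴ − 28x³ − 22x² + 44x + 6) ÷ lead(D) = 10x⁴ ÷ −2x = −5x³. Subtract (−5x³)·D = 10x⁴ − 30x³. Remainder: 2x³ − 22x² + 44x + 6.
Step 3: lead(2x³ − 22x² + 44x + 6) ÷ lead(D) = 2x³ ÷ −2x = −x². Subtract (−x²)·D = 2x³ − 6x². Remainder: −16x² + 44x + 6.
Step 4: lead(−16x² + 44x + 6) ÷ lead(D) = −16x² ÷ −2x = 8x. Subtract (8x)·D = −16x² + 48x. Remainder: −4x + 6.
Step 5: lead(−4x + 6) ÷ lead(D) = −4x ÷ −2x = 2. Subtract (2)·D = −4x + 12. Remainder: −6.

Q(x) = 9x⁴ − 5x³ − x² + 8x + 2; R(x) = −6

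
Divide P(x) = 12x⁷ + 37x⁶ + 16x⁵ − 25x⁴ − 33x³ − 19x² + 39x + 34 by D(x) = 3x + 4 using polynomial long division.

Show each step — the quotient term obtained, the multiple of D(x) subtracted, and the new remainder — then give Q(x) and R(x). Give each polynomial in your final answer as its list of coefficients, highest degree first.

Q = [4, 7, -4, -3, -7, 3, 9]; R = [-2]

Step 1: lead(12x⁷ + 37x⁶ + 16x⁵ − 25x⁴ − 33x³ − 19x² + 39x + 34) ÷ lead(D) = 12x⁷ ÷ 3x = 4x⁶. Subtract (4x⁶)·D = 12x⁷ + 16x⁶. Remainder: 21x⁶ + 16x⁵ − 25x⁴ − 33x³ − 19x² + 39x + 34.
Step 2: lead(21x⁶ + 16x⁵ − 25x⁴ − 33x³ − 19x² + 39x + 34) ÷ lead(D) = 21x⁶ ÷ 3x = 7x⁵. Subtract (7x⁵)·D = 21x⁶ + 28x⁵. Remainder: −12x⁵ − 25x⁴ − 33x³ − 19x² + 39x + 34.
Step 3: lead(−12x⁵ − 25x⁴ − 33x³ − 19x² + 39x + 34) ÷ lead(D) = −12x⁵ ÷ 3x = −4x⁴. Subtract (−4x⁴)·D = −12x⁵ − 16x⁴. Remainder: −9x⁴ − 33x³ − 19x² + 39x + 34.
Step 4: lead(−9x⁴ − 33x³ − 19x² + 39x + 34) ÷ lead(D) = −9x⁴ ÷ 3x = −3x³. Subtract (−3x³)·D = −9x⁴ − 12x³. Remainder: −21x³ − 19x² + 39x + 34.
Step 5: lead(−21x³ − 19x² + 39x + 34) ÷ lead(D) = −21x³ ÷ 3x = −7x². Subtract (−7x²)·D = −21x³ − 28x². Remainder: 9x² + 39x + 34.
Step 6: lead(9x² + 39x + 34) ÷ lead(D) = 9x² ÷ 3x = 3x. Subtract (3x)·D = 9x² + 12x. Remainder: 27x + 34.
Step 7: lead(27x + 34) ÷ lead(D) = 27x ÷ 3x = 9. Subtract (9)·D = 27x + 36. Remainder: −2.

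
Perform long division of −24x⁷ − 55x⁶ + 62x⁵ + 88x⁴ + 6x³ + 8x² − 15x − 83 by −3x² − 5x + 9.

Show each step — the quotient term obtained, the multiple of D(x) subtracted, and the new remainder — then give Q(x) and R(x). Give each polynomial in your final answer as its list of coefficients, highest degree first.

Q = [8, 5, -5, -6, -7, -9]; R = [3, -2]

Step 1: lead(−24x⁷ − 55x⁶ + 62x⁵ + 88x⁴ + 6x³ + 8x² − 15x − 83) ÷ lead(D) = −24x⁷ ÷ −3x² = 8x⁵. Subtract (8x⁵)·D = −24x⁷ − 40x⁶ + 72x⁵. Remainder: −15x⁶ − 10x⁵ + 88x⁴ + 6x³ + 8x² − 15x − 83.
Step 2: lead(−15x⁶ − 10x⁵ + 88x⁴ + 6x³ + 8x² − 15x − 83) ÷ lead(D) = −15x⁶ ÷ −3x² = 5x⁴. Subtract (5x⁴)·D = −15x⁶ − 25x⁵ + 45x⁴. Remainder: 15x⁵ + 43x⁴ + 6x³ + 8x² − 15x − 83.
Step 3: lead(15x⁵ + 43x⁴ + 6x³ + 8x² − 15x − 83) ÷ lead(D) = 15x⁵ ÷ −3x² = −5x³. Subtract (−5x³)·D = 15x⁵ + 25x⁴ − 45x³. Remainder: 18x⁴ + 51x³ + 8x² − 15x − 83.
Step 4: lead(18x⁴ + 51x³ + 8x² − 15x − 83) ÷ lead(D) = 18x⁴ ÷ −3x² = −6x². Subtract (−6x²)·D = 18x⁴ + 30x³ − 54x². Remainder: 21x³ + 62x² − 15x − 83.
Step 5: lead(21x³ + 62x² − 15x − 83) ÷ lead(D) = 21x³ ÷ −3x² = −7x. Subtract (−7x)·D = 21x³ + 35x² − 63x. Remainder: 27x² + 48x − 83.
Step 6: lead(27x² + 48x − 83) ÷ lead(D) = 27x² ÷ −3x² = −9. Subtract (−9)·D = 27x² + 45x − 81. Remainder: 3x − 2.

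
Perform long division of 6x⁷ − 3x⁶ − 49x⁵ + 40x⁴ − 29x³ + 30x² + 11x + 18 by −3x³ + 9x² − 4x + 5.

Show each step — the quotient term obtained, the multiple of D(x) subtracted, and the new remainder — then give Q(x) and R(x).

Q(x) = −2x⁴ − 5x³ + 4x² + 2x + 2; R(x) = 9x + 8

Step 1: lead(6x⁷ − 3x⁶ − 49x⁵ + 40x⁴ − 29x³ + 30x² + 11x + 18) ÷ lead(D) = 6x⁷ ÷ −3x³ = −2x⁴. Subtract (−2x⁴)·D = 6x⁷ − 18x⁶ + 8x⁵ − 10x⁴. Remainder: 15x⁶ − 57x⁵ + 50x⁴ − 29x³ + 30x² + 11x + 18.
Step 2: lead(15x⁶ − 57x⁵ + 50x⁴ − 29x³ + 30x² + 11x + 18) ÷ lead(D) = 15x⁶ ÷ −3x³ = −5x³. Subtract (−5x³)·D = 15x⁶ − 45x⁵ + 20x⁴ − 25x³. Remainder: −12x⁵ + 30x⁴ − 4x³ + 30x² + 11x + 18.
Step 3: lead(−12x⁵ + 30x⁴ − 4x³ + 30x² + 11x + 18) ÷ lead(D) = −12x⁵ ÷ −3x³ = 4x². Subtract (4x²)·D = −12x⁵ + 36x⁴ − 16x³ + 20x². Remainder: −6x⁴ + 12x³ + 10x² + 11x + 18.
Step 4: lead(−6x⁴ + 12x³ + 10x² + 11x + 18) ÷ lead(D) = −6x⁴ ÷ −3x³ = 2x. Subtract (2x)·D = −6x⁴ + 18x³ − 8x² + 10x. Remainder: −6x³ + 18x² + x + 18.
Step 5: lead(−6x³ + 18x² + x + 18) ÷ lead(D) = −6x³ ÷ −3x³ = 2. Subtract (2)·D = −6x³ + 18x² − 8x + 10. Remainder: 9x + 8.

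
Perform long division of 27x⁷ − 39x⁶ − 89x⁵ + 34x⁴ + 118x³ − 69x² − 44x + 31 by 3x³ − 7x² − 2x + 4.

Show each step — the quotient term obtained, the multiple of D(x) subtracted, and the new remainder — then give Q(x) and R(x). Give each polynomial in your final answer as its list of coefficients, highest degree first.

Q = [9, 8, -5, -7, 9]; R = [2, -5]

Step 1: lead(27x⁷ − 39x⁶ − 89x⁵ + 34x⁴ + 118x³ − 69x² − 44x + 31) ÷ lead(D) = 27x⁷ ÷ 3x³ = 9x⁴. Subtract (9x⁴)·D = 27x⁷ − 63x⁶ − 18x⁵ + 36x⁴. Remainder: 24x⁶ − 71x⁵ − 2x⁴ + 118x³ − 69x² − 44x + 31.
Step 2: lead(24x⁶ − 71x⁵ − 2x⁴ + 118x³ − 69x² − 44x + 31) ÷ lead(D) = 24x⁶ ÷ 3x³ = 8x³. Subtract (8x³)·D = 24x⁶ − 56x⁵ − 16x⁴ + 32x³. Remainder: −15x⁵ + 14x⁴ + 86x³ − 69x² − 44x + 31.
Step 3: lead(−15x⁵ + 14x⁴ + 86x³ − 69x² − 44x + 31) ÷ lead(D) = −15x⁵ ÷ 3x³ = −5x². Subtract (−5x²)·D = −15x⁵ + 35x⁴ + 10x³ − 20x². Remainder: −21x⁴ + 76x³ − 49x² − 44x + 31.
Step 4: lead(−21x⁴ + 76x³ − 49x² − 44x + 31) ÷ lead(D) = −21x⁴ ÷ 3x³ = −7x. Subtract (−7x)·D = −21x⁴ + 49x³ + 14x² − 28x. Remainder: 27x³ − 63x² − 16x + 31.
Step 5: lead(27x³ − 63x² − 16x + 31) ÷ lead(D) = 27x³ ÷ 3x³ = 9. Subtract (9)·D = 27x³ − 63x² − 18x + 36. Remainder: 2x − 5.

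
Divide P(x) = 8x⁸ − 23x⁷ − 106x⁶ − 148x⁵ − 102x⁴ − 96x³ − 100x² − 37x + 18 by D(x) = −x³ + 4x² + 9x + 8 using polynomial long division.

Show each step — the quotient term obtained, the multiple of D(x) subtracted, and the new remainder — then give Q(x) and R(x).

Step 1: lead(8x⁸ − 23x⁷ − 106x⁶ − 148x⁵ − 102x⁴ − 96x³ − 100x² − 37x + 18) ÷ lead(D) = 8x⁸ ÷ −x³ = −8x⁵. Subtract (−8x⁵)·D = 8x⁸ − 32x⁷ − 72x⁶ − 64x⁵. Remainder: 9x⁷ − 34x⁶ − 84x⁵ − 102x⁴ − 96x³ − 100x² − 37x + 18.
Step 2: lead(9x⁷ − 34x⁶ − 84x⁵ − 102x⁴ − 96x³ − 100x² − 37x + 18) ÷ lead(D) = 9x⁷ ÷ −x³ = −9x⁴. Subtract (−9x⁴)·D = 9x⁷ − 36x⁶ − 81x⁵ − 72x⁴. Remainder: 2x⁶ − 3x⁵ − 30x⁴ − 96x³ − 100x² − 37x + 18.
Step 3: lead(2x⁶ − 3x⁵ − 30x⁴ − 96x³ − 100x² − 37x + 18) ÷ lead(D) = 2x⁶ ÷ −x³ = −2x³. Subtract (−2x³)·D = 2x⁶ − 8x⁵ − 18x⁴ − 16x³. Remainder: 5x⁵ − 12x⁴ − 80x³ − 100x² − 37x + 18.
Step 4: lead(5x⁵ − 12x⁴ − 80x³ − 100x² − 37x + 18) ÷ lead(D) = 5x⁵ ÷ −x³ = −5x². Subtract (−5x²)·D = 5x⁵ − 20x⁴ − 45x³ − 40x². Remainder: 8x⁴ − 35x³ − 60x² − 37x + 18.
Step 5: lead(8x⁴ − 35x³ − 60x² − 37x + 18) ÷ lead(D) = 8x⁴ ÷ −x³ = −8x. Subtract (−8x)·D = 8x⁴ − 32x³ − 72x² − 64x. Remainder: −3x³ + 12x² + 27x + 18.
Step 6: lead(−3x³ + 12x² + 27x + 18) ÷ lead(D) = −3x³ ÷ −x³ = 3. Subtract (3)·D = −3x³ + 12x² + 27x + 24. Remainder: −6.

Q(x) = −8x⁵ − 9x⁴ − 2x³ − 5x² − 8x + 3; R(x) = −6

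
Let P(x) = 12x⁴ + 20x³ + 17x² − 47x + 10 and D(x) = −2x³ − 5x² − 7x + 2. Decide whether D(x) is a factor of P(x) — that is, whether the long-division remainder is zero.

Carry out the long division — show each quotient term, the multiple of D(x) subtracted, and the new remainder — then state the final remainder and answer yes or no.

R(x) = 0, so D(x) is a factor of P(x). yes

Step 1: lead(12x⁴ + 20x³ + 17x² − 47x + 10) ÷ lead(D) = 12x⁴ ÷ −2x³ = −6x. Subtract (−6x)·D = 12x⁴ + 30x³ + 42x² − 12x. Remainder: −10x³ − 25x² − 35x + 10.
Step 2: lead(−10x³ − 25x² − 35x + 10) ÷ lead(D) = −10x³ ÷ −2x³ = 5. Subtract (5)·D = −10x³ − 25x² − 35x + 10. Remainder: 0.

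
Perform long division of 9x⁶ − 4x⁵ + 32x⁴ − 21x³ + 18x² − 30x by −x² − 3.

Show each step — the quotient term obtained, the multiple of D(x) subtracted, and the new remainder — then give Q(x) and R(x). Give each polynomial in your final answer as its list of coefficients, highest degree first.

Step 1: lead(9x⁶ − 4x⁵ + 32x⁴ − 21x³ + 18x² − 30x) ÷ lead(D) = 9x⁶ ÷ −x² = −9x⁴. Subtract (−9x⁴)·D = 9x⁶ + 27x⁴. Remainder: −4x⁵ + 5x⁴ − 21x³ + 18x² − 30x.
Step 2: lead(−4x⁵ + 5x⁴ − 21x³ + 18x² − 30x) ÷ lead(D) = −4x⁵ ÷ −x² = 4x³. Subtract (4x³)·D = −4x⁵ − 12x³. Remainder: 5x⁴ − 9x³ + 18x² − 30x.
Step 3: lead(5x⁴ − 9x³ + 18x² − 30x) ÷ lead(D) = 5x⁴ ÷ −x² = −5x². Subtract (−5x²)·D = 5x⁴ + 15x². Remainder: −9x³ + 3x² − 30x.
Step 4: lead(−9x³ + 3x² − 30x) ÷ lead(D) = −9x³ ÷ −x² = 9x. Subtract (9x)·D = −9x³ − 27x. Remainder: 3x² − 3x.
Step 5: lead(3x² − 3x) ÷ lead(D) = 3x² ÷ −x² = −3. Subtract (−3)·D = 3x² + 9. Remainder: −3x − 9.

Q = [-9, 4, -5, 9, -3]; R = [-3, -9]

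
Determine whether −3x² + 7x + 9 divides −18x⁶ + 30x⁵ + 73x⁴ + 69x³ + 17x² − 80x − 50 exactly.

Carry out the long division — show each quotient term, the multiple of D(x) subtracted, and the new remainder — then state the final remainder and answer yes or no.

Step 1: lead(−18x⁶ + 30x⁵ + 73x⁴ + 69x³ + 17x² − 80x − 50) ÷ lead(D) = −18x⁶ ÷ −3x² = 6x⁴. Subtract (6x⁴)·D = −18x⁶ + 42x⁵ + 54x⁴. Remainder: −12x⁵ + 19x⁴ + 69x³ + 17x² − 80x − 50.
Step 2: lead(−12x⁵ + 19x⁴ + 69x³ + 17x² − 80x − 50) ÷ lead(D) = −12x⁵ ÷ −3x² = 4x³. Subtract (4x³)·D = −12x⁵ + 28x⁴ + 36x³. Remainder: −9x⁴ + 33x³ + 17x² − 80x − 50.
Step 3: lead(−9x⁴ + 33x³ + 17x² − 80x − 50) ÷ lead(D) = −9x⁴ ÷ −3x² = 3x². Subtract (3x²)·D = −9x⁴ + 21x³ + 27x². Remainder: 12x³ − 10x² − 80x − 50.
Step 4: lead(12x³ − 10x² − 80x − 50) ÷ lead(D) = 12x³ ÷ −3x² = −4x. Subtract (−4x)·D = 12x³ − 28x² − 36x. Remainder: 18x² − 44x − 50.
Step 5: lead(18x² − 44x − 50) ÷ lead(D) = 18x² ÷ −3x² = −6. Subtract (−6)·D = 18x² − 42x − 54. Remainder: −2x + 4.

R(x) = −2x + 4, so D(x) is not a factor of P(x). no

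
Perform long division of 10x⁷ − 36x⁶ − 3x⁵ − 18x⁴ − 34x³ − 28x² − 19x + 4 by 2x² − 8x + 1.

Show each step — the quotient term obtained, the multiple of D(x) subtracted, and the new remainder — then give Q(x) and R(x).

Step 1: lead(10x⁷ − 36x⁶ − 3x⁵ − 18x⁴ − 34x³ − 28x² − 19x + 4) ÷ lead(D) = 10x⁷ ÷ 2x² = 5x⁵. Subtract (5x⁵)·D = 10x⁷ − 40x⁶ + 5x⁵. Remainder: 4x⁶ − 8x⁵ − 18x⁴ − 34x³ − 28x² − 19x + 4.
Step 2: lead(4x⁶ − 8x⁵ − 18x⁴ − 34x³ − 28x² − 19x + 4) ÷ lead(D) = 4x⁶ ÷ 2x² = 2x⁴. Subtract (2x⁴)·D = 4x⁶ − 16x⁵ + 2x⁴. Remainder: 8x⁵ − 20x⁴ − 34x³ − 28x² − 19x + 4.
Step 3: lead(8x⁵ − 20x⁴ − 34x³ − 28x² − 19x + 4) ÷ lead(D) = 8x⁵ ÷ 2x² = 4x³. Subtract (4x³)·D = 8x⁵ − 32x⁴ + 4x³. Remainder: 12x⁴ − 38x³ − 28x² − 19x + 4.
Step 4: lead(12x⁴ − 38x³ − 28x² − 19x + 4) ÷ lead(D) = 12x⁴ ÷ 2x² = 6x². Subtract (6x²)·D = 12x⁴ − 48x³ + 6x². Remainder: 10x³ − 34x² − 19x + 4.
Step 5: lead(10x³ − 34x² − 19x + 4) ÷ lead(D) = 10x³ ÷ 2x² = 5x. Subtract (5x)·D = 10x³ − 40x² + 5x. Remainder: 6x² − 24x + 4.
Step 6: lead(6x² − 24x + 4) ÷ lead(D) = 6x² ÷ 2x² = 3. Subtract (3)·D = 6x² − 24x + 3. Remainder: 1.

Q(x) = 5x⁵ + 2x⁴ + 4x³ + 6x² + 5x + 3; R(x) = 1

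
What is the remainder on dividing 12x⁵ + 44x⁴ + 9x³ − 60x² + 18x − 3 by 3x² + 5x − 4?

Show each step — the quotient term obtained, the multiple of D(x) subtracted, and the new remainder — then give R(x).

Step 1: lead(12x⁵ + 44x⁴ + 9x³ − 60x² + 18x − 3) ÷ lead(D) = 12x⁵ ÷ 3x² = 4x³. Subtract (4x³)·D = 12x⁵ + 20x⁴ − 16x³. Remainder: 24x⁴ + 25x³ − 60x² + 18x − 3.
Step 2: lead(24x⁴ + 25x³ − 60x² + 18x − 3) ÷ lead(D) = 24x⁴ ÷ 3x² = 8x². Subtract (8x²)·D = 24x⁴ + 40x³ − 32x². Remainder: −15x³ − 28x² + 18x − 3.
Step 3: lead(−15x³ − 28x² + 18x − 3) ÷ lead(D) = −15x³ ÷ 3x² = −5x. Subtract (−5x)·D = −15x³ − 25x² + 20x. Remainder: −3x² − 2x − 3.
Step 4: lead(−3x² − 2x − 3) ÷ lead(D) = −3x² ÷ 3x² = −1. Subtract (−1)·D = −3x² − 5x + 4. Remainder: 3x − 7.

R(x) = 3x − 7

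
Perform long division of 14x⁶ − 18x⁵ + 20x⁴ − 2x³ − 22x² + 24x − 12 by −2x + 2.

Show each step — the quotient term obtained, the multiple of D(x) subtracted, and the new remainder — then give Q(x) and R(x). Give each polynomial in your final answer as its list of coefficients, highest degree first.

Step 1: lead(14x⁶ − 18x⁵ + 20x⁴ − 2x³ − 22x² + 24x − 12) ÷ lead(D) = 14x⁶ ÷ −2x = −7x⁵. Subtract (−7x⁵)·D = 14x⁶ − 14x⁵. Remainder: −4x⁵ + 20x⁴ − 2x³ − 22x² + 24x − 12.
Step 2: lead(−4x⁵ + 20x⁴ − 2x³ − 22x² + 24x − 12) ÷ lead(D) = −4x⁵ ÷ −2x = 2x⁴. Subtract (2x⁴)·D = −4x⁵ + 4x⁴. Remainder: 16x⁴ − 2x³ − 22x² + 24x − 12.
Step 3: lead(16x⁴ − 2x³ − 22x² + 24x − 12) ÷ lead(D) = 16x⁴ ÷ −2x = −8x³. Subtract (−8x³)·D = 16x⁴ − 16x³. Remainder: 14x³ − 22x² + 24x − 12.
Step 4: lead(14x³ − 22x² + 24x − 12) ÷ lead(D) = 14x³ ÷ −2x = −7x². Subtract (−7x²)·D = 14x³ − 14x². Remainder: −8x² + 24x − 12.
Step 5: lead(−8x² + 24x − 12) ÷ lead(D) = −8x² ÷ −2x = 4x. Subtract (4x)·D = −8x² + 8x. Remainder: 16x − 12.
Step 6: lead(16x − 12) ÷ lead(D) = 16x ÷ −2x = −8. Subtract (−8)·D = 16x − 16. Remainder: 4.

Q = [-7, 2, -8, -7, 4, -8]; R = [4]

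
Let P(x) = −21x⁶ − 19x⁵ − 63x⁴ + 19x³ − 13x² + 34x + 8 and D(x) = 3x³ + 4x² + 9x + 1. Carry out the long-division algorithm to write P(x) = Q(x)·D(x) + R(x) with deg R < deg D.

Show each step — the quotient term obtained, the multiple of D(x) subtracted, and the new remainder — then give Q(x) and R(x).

Step 1: lead(−21x⁶ − 19x⁵ − 63x⁴ + 19x³ − 13x² + 34x + 8) ÷ lead(D) = −21x⁶ ÷ 3x³ = −7x³. Subtract (−7x³)·D = −21x⁶ − 28x⁵ − 63x⁴ − 7x³. Remainder: 9x⁵ + 26x³ − 13x² + 34x + 8.
Step 2: lead(9x⁵ + 26x³ − 13x² + 34x + 8) ÷ lead(D) = 9x⁵ ÷ 3x³ = 3x². Subtract (3x²)·D = 9x⁵ + 12x⁴ + 27x³ + 3x². Remainder: −12x⁴ − x³ − 16x² + 34x + 8.
Step 3: lead(−12x⁴ − x³ − 16x² + 34x + 8) ÷ lead(D) = −12x⁴ ÷ 3x³ = −4x. Subtract (−4x)·D = −12x⁴ − 16x³ − 36x² − 4x. Remainder: 15x³ + 20x² + 38x + 8.
Step 4: lead(15x³ + 20x² + 38x + 8) ÷ lead(D) = 15x³ ÷ 3x³ = 5. Subtract (5)·D = 15x³ + 20x² + 45x + 5. Remainder: −7x + 3.

Q(x) = −7x³ + 3x² − 4x + 5; R(x) = −7x + 3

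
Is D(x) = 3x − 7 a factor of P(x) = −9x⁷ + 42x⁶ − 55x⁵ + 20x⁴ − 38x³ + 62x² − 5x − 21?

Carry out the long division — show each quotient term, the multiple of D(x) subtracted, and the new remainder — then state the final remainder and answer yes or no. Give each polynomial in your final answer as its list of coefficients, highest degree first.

Step 1: lead(−9x⁷ + 42x⁶ − 55x⁵ + 20x⁴ − 38x³ + 62x² − 5x − 21) ÷ lead(D) = −9x⁷ ÷ 3x = −3x⁶. Subtract (−3x⁶)·D = −9x⁷ + 21x⁶. Remainder: 21x⁶ − 55x⁵ + 20x⁴ − 38x³ + 62x² − 5x − 21.
Step 2: lead(21x⁶ − 55x⁵ + 20x⁴ − 38x³ + 62x² − 5x − 21) ÷ lead(D) = 21x⁶ ÷ 3x = 7x⁵. Subtract (7x⁵)·D = 21x⁶ − 49x⁵. Remainder: −6x⁵ + 20x⁴ − 38x³ + 62x² − 5x − 21.
Step 3: lead(−6x⁵ + 20x⁴ − 38x³ + 62x² − 5x − 21) ÷ lead(D) = −6x⁵ ÷ 3x = −2x⁴. Subtract (−2x⁴)·D = −6x⁵ + 14x⁴. Remainder: 6x⁴ − 38x³ + 62x² − 5x − 21.
Step 4: lead(6x⁴ − 38x³ + 62x² − 5x − 21) ÷ lead(D) = 6x⁴ ÷ 3x = 2x³. Subtract (2x³)·D = 6x⁴ − 14x³. Remainder: −24x³ + 62x² − 5x − 21.
Step 5: lead(−24x³ + 62x² − 5x − 21) ÷ lead(D) = −24x³ ÷ 3x = −8x². Subtract (−8x²)·D = −24x³ + 56x². Remainder: 6x² − 5x − 21.
Step 6: lead(6x² − 5x − 21) ÷ lead(D) = 6x² ÷ 3x = 2x. Subtract (2x)·D = 6x² − 14x. Remainder: 9x − 21.
Step 7: lead(9x − 21) ÷ lead(D) = 9x ÷ 3x = 3. Subtract (3)·D = 9x − 21. Remainder: 0.

R = [0], so D(x) is a factor of P(x). yes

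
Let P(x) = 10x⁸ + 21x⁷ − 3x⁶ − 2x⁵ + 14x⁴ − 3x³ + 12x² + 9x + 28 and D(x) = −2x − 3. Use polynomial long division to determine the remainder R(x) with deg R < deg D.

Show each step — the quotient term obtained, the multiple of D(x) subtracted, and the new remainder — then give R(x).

Step 1: lead(10x⁸ + 21x⁷ − 3x⁶ − 2x⁵ + 14x⁴ − 3x³ + 12x² + 9x + 28) ÷ lead(D) = 10x⁸ ÷ −2x = −5x⁷. Subtract (−5x⁷)·D = 10x⁸ + 15x⁷. Remainder: 6x⁷ − 3x⁶ − 2x⁵ + 14x⁴ − 3x³ + 12x² + 9x + 28.
Step 2: lead(6x⁷ − 3x⁶ − 2x⁵ + 14x⁴ − 3x³ + 12x² + 9x + 28) ÷ lead(D) = 6x⁷ ÷ −2x = −3x⁶. Subtract (−3x⁶)·D = 6x⁷ + 9x⁶. Remainder: −12x⁶ − 2x⁵ + 14x⁴ − 3x³ + 12x² + 9x + 28.
Step 3: lead(−12x⁶ − 2x⁵ + 14x⁴ − 3x³ + 12x² + 9x + 28) ÷ lead(D) = −12x⁶ ÷ −2x = 6x⁵. Subtract (6x⁵)·D = −12x⁶ − 18x⁵. Remainder: 16x⁵ + 14x⁴ − 3x³ + 12x² + 9x + 28.
Step 4: lead(16x⁵ + 14x⁴ − 3x³ + 12x² + 9x + 28) ÷ lead(D) = 16x⁵ ÷ −2x = −8x⁴. Subtract (−8x⁴)·D = 16x⁵ + 24x⁴. Remainder: −10x⁴ − 3x³ + 12x² + 9x + 28.
Step 5: lead(−10x⁴ − 3x³ + 12x² + 9x + 28) ÷ lead(D) = −10x⁴ ÷ −2x = 5x³. Subtract (5x³)·D = −10x⁴ − 15x³. Remainder: 12x³ + 12x² + 9x + 28.
Step 6: lead(12x³ + 12x² + 9x + 28) ÷ lead(D) = 12x³ ÷ −2x = −6x². Subtract (−6x²)·D = 12x³ + 18x². Remainder: −6x² + 9x + 28.
Step 7: lead(−6x² + 9x + 28) ÷ lead(D) = −6x² ÷ −2x = 3x. Subtract (3x)·D = −6x² − 9x. Remainder: 18x + 28.
Step 8: lead(18x + 28) ÷ lead(D) = 18x ÷ −2x = −9. Subtract (−9)·D = 18x + 27. Remainder: 1.

R(x) = 1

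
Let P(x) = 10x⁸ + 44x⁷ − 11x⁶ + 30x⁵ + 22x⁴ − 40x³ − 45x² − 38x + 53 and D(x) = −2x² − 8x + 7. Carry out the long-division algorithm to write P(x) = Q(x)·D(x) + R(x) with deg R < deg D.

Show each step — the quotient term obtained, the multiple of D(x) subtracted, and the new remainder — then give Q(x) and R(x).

Q(x) = −5x⁶ − 2x⁵ − 4x⁴ − 6x³ − x² + 3x + 7; R(x) = −3x + 4

Step 1: lead(10x⁸ + 44x⁷ − 11x⁶ + 30x⁵ + 22x⁴ − 40x³ − 45x² − 38x + 53) ÷ lead(D) = 10x⁸ ÷ −2x² = −5x⁶. Subtract (−5x⁶)·D = 10x⁸ + 40x⁷ − 35x⁶. Remainder: 4x⁷ + 24x⁶ + 30x⁵ + 22x⁴ − 40x³ − 45x² − 38x + 53.
Step 2: lead(4x⁷ + 24x⁶ + 30x⁵ + 22x⁴ − 40x³ − 45x² − 38x + 53) ÷ lead(D) = 4x⁷ ÷ −2x² = −2x⁵. Subtract (−2x⁵)·D = 4x⁷ + 16x⁶ − 14x⁵. Remainder: 8x⁶ + 44x⁵ + 22x⁴ − 40x³ − 45x² − 38x + 53.
Step 3: lead(8x⁶ + 44x⁵ + 22x⁴ − 40x³ − 45x² − 38x + 53) ÷ lead(D) = 8x⁶ ÷ −2x² = −4x⁴. Subtract (−4x⁴)·D = 8x⁶ + 32x⁵ − 28x⁴. Remainder: 12x⁵ + 50x⁴ − 40x³ − 45x² − 38x + 53.
Step 4: lead(12x⁵ + 50x⁴ − 40x³ − 45x² − 38x + 53) ÷ lead(D) = 12x⁵ ÷ −2x² = −6x³. Subtract (−6x³)·D = 12x⁵ + 48x⁴ − 42x³. Remainder: 2x⁴ + 2x³ − 45x² − 38x + 53.
Step 5: lead(2x⁴ + 2x³ − 45x² − 38x + 53) ÷ lead(D) = 2x⁴ ÷ −2x² = −x². Subtract (−x²)·D = 2x⁴ + 8x³ − 7x². Remainder: −6x³ − 38x² − 38x + 53.
Step 6: lead(−6x³ − 38x² − 38x + 53) ÷ lead(D) = −6x³ ÷ −2x² = 3x. Subtract (3x)·D = −6x³ − 24x² + 21x. Remainder: −14x² − 59x + 53.
Step 7: lead(−14x² − 59x + 53) ÷ lead(D) = −14x² ÷ −2x² = 7. Subtract (7)·D = −14x² − 56x + 49. Remainder: −3x + 4.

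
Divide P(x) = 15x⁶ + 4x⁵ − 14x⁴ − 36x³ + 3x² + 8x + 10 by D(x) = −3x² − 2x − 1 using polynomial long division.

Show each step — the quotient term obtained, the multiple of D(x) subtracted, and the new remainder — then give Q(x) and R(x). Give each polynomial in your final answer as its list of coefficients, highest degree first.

Q = [-5, 2, 5, 8, -8]; R = [2]

Step 1: lead(15x⁶ + 4x⁵ − 14x⁴ − 36x³ + 3x² + 8x + 10) ÷ lead(D) = 15x⁶ ÷ −3x² = −5x⁴. Subtract (−5x⁴)·D = 15x⁶ + 10x⁵ + 5x⁴. Remainder: −6x⁵ − 19x⁴ − 36x³ + 3x² + 8x + 10.
Step 2: lead(−6x⁵ − 19x⁴ − 36x³ + 3x² + 8x + 10) ÷ lead(D) = −6x⁵ ÷ −3x² = 2x³. Subtract (2x³)·D = −6x⁵ − 4x⁴ − 2x³. Remainder: −15x⁴ − 34x³ + 3x² + 8x + 10.
Step 3: lead(−15x⁴ − 34x³ + 3x² + 8x + 10) ÷ lead(D) = −15x⁴ ÷ −3x² = 5x². Subtract (5x²)·D = −15x⁴ − 10x³ − 5x². Remainder: −24x³ + 8x² + 8x + 10.
Step 4: lead(−24x³ + 8x² + 8x + 10) ÷ lead(D) = −24x³ ÷ −3x² = 8x. Subtract (8x)·D = −24x³ − 16x² − 8x. Remainder: 24x² + 16x + 10.
Step 5: lead(24x² + 16x + 10) ÷ lead(D) = 24x² ÷ −3x² = −8. Subtract (−8)·D = 24x² + 16x + 8. Remainder: 2.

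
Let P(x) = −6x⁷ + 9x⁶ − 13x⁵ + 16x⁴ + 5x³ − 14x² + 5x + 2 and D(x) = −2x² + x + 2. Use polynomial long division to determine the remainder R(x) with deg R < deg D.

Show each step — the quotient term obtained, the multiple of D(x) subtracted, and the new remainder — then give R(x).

Step 1: lead(−6x⁷ + 9x⁶ − 13x⁵ + 16x⁴ + 5x³ − 14x² + 5x + 2) ÷ lead(D) = −6x⁷ ÷ −2x² = 3x⁵. Subtract (3x⁵)·D = −6x⁷ + 3x⁶ + 6x⁵. Remainder: 6x⁶ − 19x⁵ + 16x⁴ + 5x³ − 14x² + 5x + 2.
Step 2: lead(6x⁶ − 19x⁵ + 16x⁴ + 5x³ − 14x² + 5x + 2) ÷ lead(D) = 6x⁶ ÷ −2x² = −3x⁴. Subtract (−3x⁴)·D = 6x⁶ − 3x⁵ − 6x⁴. Remainder: −16x⁵ + 22x⁴ + 5x³ − 14x² + 5x + 2.
Step 3: lead(−16x⁵ + 22x⁴ + 5x³ − 14x² + 5x + 2) ÷ lead(D) = −16x⁵ ÷ −2x² = 8x³. Subtract (8x³)·D = −16x⁵ + 8x⁴ + 16x³. Remainder: 14x⁴ − 11x³ − 14x² + 5x + 2.
Step 4: lead(14x⁴ − 11x³ − 14x² + 5x + 2) ÷ lead(D) = 14x⁴ ÷ −2x² = −7x². Subtract (−7x²)·D = 14x⁴ − 7x³ − 14x². Remainder: −4x³ + 5x + 2.
Step 5: lead(−4x³ + 5x + 2) ÷ lead(D) = −4x³ ÷ −2x² = 2x. Subtract (2x)·D = −4x³ + 2x² + 4x. Remainder: −2x² + x + 2.
Step 6: lead(−2x² + x + 2) ÷ lead(D) = −2x² ÷ −2x² = 1. Subtract (1)·D = −2x² + x + 2. Remainder: 0.

R(x) = 0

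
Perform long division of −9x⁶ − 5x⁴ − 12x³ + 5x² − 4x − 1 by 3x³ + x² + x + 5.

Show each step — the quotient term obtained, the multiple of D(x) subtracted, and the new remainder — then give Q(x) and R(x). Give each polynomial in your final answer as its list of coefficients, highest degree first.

Step 1: lead(−9x⁶ − 5x⁴ − 12x³ + 5x² − 4x − 1) ÷ lead(D) = −9x⁶ ÷ 3x³ = −3x³. Subtract (−3x³)·D = −9x⁶ − 3x⁵ − 3x⁴ − 15x³. Remainder: 3x⁵ − 2x⁴ + 3x³ + 5x² − 4x − 1.
Step 2: lead(3x⁵ − 2x⁴ + 3x³ + 5x² − 4x − 1) ÷ lead(D) = 3x⁵ ÷ 3x³ = x². Subtract (x²)·D = 3x⁵ + x⁴ + x³ + 5x². Remainder: −3x⁴ + 2x³ − 4x − 1.
Step 3: lead(−3x⁴ + 2x³ − 4x − 1) ÷ lead(D) = −3x⁴ ÷ 3x³ = −x. Subtract (−x)·D = −3x⁴ − x³ − x² − 5x. Remainder: 3x³ + x² + x − 1.
Step 4: lead(3x³ + x² + x − 1) ÷ lead(D) = 3x³ ÷ 3x³ = 1. Subtract (1)·D = 3x³ + x² + x + 5. Remainder: −6.

Q = [-3, 1, -1, 1]; R = [-6]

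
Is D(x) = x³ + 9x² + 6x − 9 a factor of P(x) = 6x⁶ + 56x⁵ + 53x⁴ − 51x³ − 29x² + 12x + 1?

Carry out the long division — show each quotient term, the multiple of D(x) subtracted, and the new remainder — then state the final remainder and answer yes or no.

R(x) = −5x² + 3x + 1, so D(x) is not a factor of P(x). no

Step 1: lead(6x⁶ + 56x⁵ + 53x⁴ − 51x³ − 29x² + 12x + 1) ÷ lead(D) = 6x⁶ ÷ x³ = 6x³. Subtract (6x³)·D = 6x⁶ + 54x⁵ + 36x⁴ − 54x³. Remainder: 2x⁵ + 17x⁴ + 3x³ − 29x² + 12x + 1.
Step 2: lead(2x⁵ + 17x⁴ + 3x³ − 29x² + 12x + 1) ÷ lead(D) = 2x⁵ ÷ x³ = 2x². Subtract (2x²)·D = 2x⁵ + 18x⁴ + 12x³ − 18x². Remainder: −x⁴ − 9x³ − 11x² + 12x + 1.
Step 3: lead(−x⁴ − 9x³ − 11x² + 12x + 1) ÷ lead(D) = −x⁴ ÷ x³ = −x. Subtract (−x)·D = −x⁴ − 9x³ − 6x² + 9x. Remainder: −5x² + 3x + 1.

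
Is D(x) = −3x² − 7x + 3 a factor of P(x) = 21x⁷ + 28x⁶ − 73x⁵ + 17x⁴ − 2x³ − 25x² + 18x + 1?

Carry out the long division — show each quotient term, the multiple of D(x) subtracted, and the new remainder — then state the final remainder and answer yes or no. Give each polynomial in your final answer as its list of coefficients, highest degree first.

R = [-8, 7], so D(x) is not a factor of P(x). no

Step 1: lead(21x⁷ + 28x⁶ − 73x⁵ + 17x⁴ − 2x³ − 25x² + 18x + 1) ÷ lead(D) = 21x⁷ ÷ −3x² = −7x⁵. Subtract (−7x⁵)·D = 21x⁷ + 49x⁶ − 21x⁵. Remainder: −21x⁶ − 52x⁵ + 17x⁴ − 2x³ − 25x² + 18x + 1.
Step 2: lead(−21x⁶ − 52x⁵ + 17x⁴ − 2x³ − 25x² + 18x + 1) ÷ lead(D) = −21x⁶ ÷ −3x² = 7x⁴. Subtract (7x⁴)·D = −21x⁶ − 49x⁵ + 21x⁴. Remainder: −3x⁵ − 4x⁴ − 2x³ − 25x² + 18x + 1.
Step 3: lead(−3x⁵ − 4x⁴ − 2x³ − 25x² + 18x + 1) ÷ lead(D) = −3x⁵ ÷ −3x² = x³. Subtract (x³)·D = −3x⁵ − 7x⁴ + 3x³. Remainder: 3x⁴ − 5x³ − 25x² + 18x + 1.
Step 4: lead(3x⁴ − 5x³ − 25x² + 18x + 1) ÷ lead(D) = 3x⁴ ÷ −3x² = −x². Subtract (−x²)·D = 3x⁴ + 7x³ − 3x². Remainder: −12x³ − 22x² + 18x + 1.
Step 5: lead(−12x³ − 22x² + 18x + 1) ÷ lead(D) = −12x³ ÷ −3x² = 4x. Subtract (4x)·D = −12x³ − 28x² + 12x. Remainder: 6x² + 6x + 1.
Step 6: lead(6x² + 6x + 1) ÷ lead(D) = 6x² ÷ −3x² = −2. Subtract (−2)·D = 6x² + 14x − 6. Remainder: −8x + 7.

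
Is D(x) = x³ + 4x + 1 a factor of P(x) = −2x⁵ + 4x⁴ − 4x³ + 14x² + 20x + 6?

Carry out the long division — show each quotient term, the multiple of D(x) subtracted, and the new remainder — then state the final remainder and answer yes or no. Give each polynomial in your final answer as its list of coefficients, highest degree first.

R = [2], so D(x) is not a factor of P(x). no

Step 1: lead(−2x⁵ + 4x⁴ − 4x³ + 14x² + 20x + 6) ÷ lead(D) = −2x⁵ ÷ x³ = −2x². Subtract (−2x²)·D = −2x⁵ − 8x³ − 2x². Remainder: 4x⁴ + 4x³ + 16x² + 20x + 6.
Step 2: lead(4x⁴ + 4x³ + 16x² + 20x + 6) ÷ lead(D) = 4x⁴ ÷ x³ = 4x. Subtract (4x)·D = 4x⁴ + 16x² + 4x. Remainder: 4x³ + 16x + 6.
Step 3: lead(4x³ + 16x + 6) ÷ lead(D) = 4x³ ÷ x³ = 4. Subtract (4)·D = 4x³ + 16x + 4. Remainder: 2.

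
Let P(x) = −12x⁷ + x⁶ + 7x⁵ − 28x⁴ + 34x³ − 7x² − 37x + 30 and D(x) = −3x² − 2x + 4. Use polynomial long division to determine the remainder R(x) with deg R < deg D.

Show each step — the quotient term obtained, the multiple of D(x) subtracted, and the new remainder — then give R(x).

Step 1: lead(−12x⁷ + x⁶ + 7x⁵ − 28x⁴ + 34x³ − 7x² − 37x + 30) ÷ lead(D) = −12x⁷ ÷ −3x² = 4x⁵. Subtract (4x⁵)·D = −12x⁷ − 8x⁶ + 16x⁵. Remainder: 9x⁶ − 9x⁵ − 28x⁴ + 34x³ − 7x² − 37x + 30.
Step 2: lead(9x⁶ − 9x⁵ − 28x⁴ + 34x³ − 7x² − 37x + 30) ÷ lead(D) = 9x⁶ ÷ −3x² = −3x⁴. Subtract (−3x⁴)·D = 9x⁶ + 6x⁵ − 12x⁴. Remainder: −15x⁵ − 16x⁴ + 34x³ − 7x² − 37x + 30.
Step 3: lead(−15x⁵ − 16x⁴ + 34x³ − 7x² − 37x + 30) ÷ lead(D) = −15x⁵ ÷ −3x² = 5x³. Subtract (5x³)·D = −15x⁵ − 10x⁴ + 20x³. Remainder: −6x⁴ + 14x³ − 7x² − 37x + 30.
Step 4: lead(−6x⁴ + 14x³ − 7x² − 37x + 30) ÷ lead(D) = −6x⁴ ÷ −3x² = 2x². Subtract (2x²)·D = −6x⁴ − 4x³ + 8x². Remainder: 18x³ − 15x² − 37x + 30.
Step 5: lead(18x³ − 15x² − 37x + 30) ÷ lead(D) = 18x³ ÷ −3x² = −6x. Subtract (−6x)·D = 18x³ + 12x² − 24x. Remainder: −27x² − 13x + 30.
Step 6: lead(−27x² − 13x + 30) ÷ lead(D) = −27x² ÷ −3x² = 9. Subtract (9)·D = −27x² − 18x + 36. Remainder: 5x − 6.

R(x) = 5x − 6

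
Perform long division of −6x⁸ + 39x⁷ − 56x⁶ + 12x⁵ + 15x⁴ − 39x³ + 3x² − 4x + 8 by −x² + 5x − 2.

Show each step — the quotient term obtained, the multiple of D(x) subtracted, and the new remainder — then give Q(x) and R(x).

Step 1: lead(−6x⁸ + 39x⁷ − 56x⁶ + 12x⁵ + 15x⁴ − 39x³ + 3x² − 4x + 8) ÷ lead(D) = −6x⁸ ÷ −x² = 6x⁶. Subtract (6x⁶)·D = −6x⁸ + 30x⁷ − 12x⁶. Remainder: 9x⁷ − 44x⁶ + 12x⁵ + 15x⁴ − 39x³ + 3x² − 4x + 8.
Step 2: lead(9x⁷ − 44x⁶ + 12x⁵ + 15x⁴ − 39x³ + 3x² − 4x + 8) ÷ lead(D) = 9x⁷ ÷ −x² = −9x⁵. Subtract (−9x⁵)·D = 9x⁷ − 45x⁶ + 18x⁵. Remainder: x⁶ − 6x⁵ + 15x⁴ − 39x³ + 3x² − 4x + 8.
Step 3: lead(x⁶ − 6x⁵ + 15x⁴ − 39x³ + 3x² − 4x + 8) ÷ lead(D) = x⁶ ÷ −x² = −x⁴. Subtract (−x⁴)·D = x⁶ − 5x⁵ + 2x⁴. Remainder: −x⁵ + 13x⁴ − 39x³ + 3x² − 4x + 8.
Step 4: lead(−x⁵ + 13x⁴ − 39x³ + 3x² − 4x + 8) ÷ lead(D) = −x⁵ ÷ −x² = x³. Subtract (x³)·D = −x⁵ + 5x⁴ − 2x³. Remainder: 8x⁴ − 37x³ + 3x² − 4x + 8.
Step 5: lead(8x⁴ − 37x³ + 3x² − 4x + 8) ÷ lead(D) = 8x⁴ ÷ −x² = −8x². Subtract (−8x²)·D = 8x⁴ − 40x³ + 16x². Remainder: 3x³ − 13x² − 4x + 8.
Step 6: lead(3x³ − 13x² − 4x + 8) ÷ lead(D) = 3x³ ÷ −x² = −3x. Subtract (−3x)·D = 3x³ − 15x² + 6x. Remainder: 2x² − 10x + 8.
Step 7: lead(2x² − 10x + 8) ÷ lead(D) = 2x² ÷ −x² = −2. Subtract (−2)·D = 2x² − 10x + 4. Remainder: 4.

Q(x) = 6x⁶ − 9x⁵ − x⁴ + x³ − 8x² − 3x − 2; R(x) = 4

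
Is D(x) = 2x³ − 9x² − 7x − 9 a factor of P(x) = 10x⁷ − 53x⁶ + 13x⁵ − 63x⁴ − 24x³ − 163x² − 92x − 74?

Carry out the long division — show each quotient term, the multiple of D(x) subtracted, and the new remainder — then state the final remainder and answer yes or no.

R(x) = 7x + 7, so D(x) is not a factor of P(x). no

Step 1: lead(10x⁷ − 53x⁶ + 13x⁵ − 63x⁴ − 24x³ − 163x² − 92x − 74) ÷ lead(D) = 10x⁷ ÷ 2x³ = 5x⁴. Subtract (5x⁴)·D = 10x⁷ − 45x⁶ − 35x⁵ − 45x⁴. Remainder: −8x⁶ + 48x⁵ − 18x⁴ − 24x³ − 163x² − 92x − 74.
Step 2: lead(−8x⁶ + 48x⁵ − 18x⁴ − 24x³ − 163x² − 92x − 74) ÷ lead(D) = −8x⁶ ÷ 2x³ = −4x³. Subtract (−4x³)·D = −8x⁶ + 36x⁵ + 28x⁴ + 36x³. Remainder: 12x⁵ − 46x⁴ − 60x³ − 163x² − 92x − 74.
Step 3: lead(12x⁵ − 46x⁴ − 60x³ − 163x² − 92x − 74) ÷ lead(D) = 12x⁵ ÷ 2x³ = 6x². Subtract (6x²)·D = 12x⁵ − 54x⁴ − 42x³ − 54x². Remainder: 8x⁴ − 18x³ − 109x² − 92x − 74.
Step 4: lead(8x⁴ − 18x³ − 109x² − 92x − 74) ÷ lead(D) = 8x⁴ ÷ 2x³ = 4x. Subtract (4x)·D = 8x⁴ − 36x³ − 28x² − 36x. Remainder: 18x³ − 81x² − 56x − 74.
Step 5: lead(18x³ − 81x² − 56x − 74) ÷ lead(D) = 18x³ ÷ 2x³ = 9. Subtract (9)·D = 18x³ − 81x² − 63x − 81. Remainder: 7x + 7.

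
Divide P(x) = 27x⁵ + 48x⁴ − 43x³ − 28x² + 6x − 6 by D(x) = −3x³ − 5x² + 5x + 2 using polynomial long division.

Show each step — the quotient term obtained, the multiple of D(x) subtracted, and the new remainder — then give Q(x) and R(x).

Q(x) = −9x² − x + 1; R(x) = 3x − 8

Step 1: lead(27x⁵ + 48x⁴ − 43x³ − 28x² + 6x − 6) ÷ lead(D) = 27x⁵ ÷ −3x³ = −9x². Subtract (−9x²)·D = 27x⁵ + 45x⁴ − 45x³ − 18x². Remainder: 3x⁴ + 2x³ − 10x² + 6x − 6.
Step 2: lead(3x⁴ + 2x³ − 10x² + 6x − 6) ÷ lead(D) = 3x⁴ ÷ −3x³ = −x. Subtract (−x)·D = 3x⁴ + 5x³ − 5x² − 2x. Remainder: −3x³ − 5x² + 8x − 6.
Step 3: lead(−3x³ − 5x² + 8x − 6) ÷ lead(D) = −3x³ ÷ −3x³ = 1. Subtract (1)·D = −3x³ − 5x² + 5x + 2. Remainder: 3x − 8.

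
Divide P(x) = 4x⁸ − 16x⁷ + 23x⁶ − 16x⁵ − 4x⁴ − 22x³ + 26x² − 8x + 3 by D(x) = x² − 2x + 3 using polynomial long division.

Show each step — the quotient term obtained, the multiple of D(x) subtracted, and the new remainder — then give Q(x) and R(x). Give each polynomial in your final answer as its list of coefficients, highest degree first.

Q = [4, -8, -5, -2, 7, -2, 1]; R = [0]

Step 1: lead(4x⁸ − 16x⁷ + 23x⁶ − 16x⁵ − 4x⁴ − 22x³ + 26x² − 8x + 3) ÷ lead(D) = 4x⁸ ÷ x² = 4x⁶. Subtract (4x⁶)·D = 4x⁸ − 8x⁷ + 12x⁶. Remainder: −8x⁷ + 11x⁶ − 16x⁵ − 4x⁴ − 22x³ + 26x² − 8x + 3.
Step 2: lead(−8x⁷ + 11x⁶ − 16x⁵ − 4x⁴ − 22x³ + 26x² − 8x + 3) ÷ lead(D) = −8x⁷ ÷ x² = −8x⁵. Subtract (−8x⁵)·D = −8x⁷ + 16x⁶ − 24x⁵. Remainder: −5x⁶ + 8x⁵ − 4x⁴ − 22x³ + 26x² − 8x + 3.
Step 3: lead(−5x⁶ + 8x⁵ − 4x⁴ − 22x³ + 26x² − 8x + 3) ÷ lead(D) = −5x⁶ ÷ x² = −5x⁴. Subtract (−5x⁴)·D = −5x⁶ + 10x⁵ − 15x⁴. Remainder: −2x⁵ + 11x⁴ − 22x³ + 26x² − 8x + 3.
Step 4: lead(−2x⁵ + 11x⁴ − 22x³ + 26x² − 8x + 3) ÷ lead(D) = −2x⁵ ÷ x² = −2x³. Subtract (−2x³)·D = −2x⁵ + 4x⁴ − 6x³. Remainder: 7x⁴ − 16x³ + 26x² − 8x + 3.
Step 5: lead(7x⁴ − 16x³ + 26x² − 8x + 3) ÷ lead(D) = 7x⁴ ÷ x² = 7x². Subtract (7x²)·D = 7x⁴ − 14x³ + 21x². Remainder: −2x³ + 5x² − 8x + 3.
Step 6: lead(−2x³ + 5x² − 8x + 3) ÷ lead(D) = −2x³ ÷ x² = −2x. Subtract (−2x)·D = −2x³ + 4x² − 6x. Remainder: x² − 2x + 3.
Step 7: lead(x² − 2x + 3) ÷ lead(D) = x² ÷ x² = 1. Subtract (1)·D = x² − 2x + 3. Remainder: 0.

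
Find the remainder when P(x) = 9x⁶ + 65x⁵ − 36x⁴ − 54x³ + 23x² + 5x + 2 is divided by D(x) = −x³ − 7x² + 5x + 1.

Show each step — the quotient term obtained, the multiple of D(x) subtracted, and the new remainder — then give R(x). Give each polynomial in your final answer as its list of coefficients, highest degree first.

Step 1: lead(9x⁶ + 65x⁵ − 36x⁴ − 54x³ + 23x² + 5x + 2) ÷ lead(D) = 9x⁶ ÷ −x³ = −9x³. Subtract (−9x³)·D = 9x⁶ + 63x⁵ − 45x⁴ − 9x³. Remainder: 2x⁵ + 9x⁴ − 45x³ + 23x² + 5x + 2.
Step 2: lead(2x⁵ + 9x⁴ − 45x³ + 23x² + 5x + 2) ÷ lead(D) = 2x⁵ ÷ −x³ = −2x². Subtract (−2x²)·D = 2x⁵ + 14x⁴ − 10x³ − 2x². Remainder: −5x⁴ − 35x³ + 25x² + 5x + 2.
Step 3: lead(−5x⁴ − 35x³ + 25x² + 5x + 2) ÷ lead(D) = −5x⁴ ÷ −x³ = 5x. Subtract (5x)·D = −5x⁴ − 35x³ + 25x² + 5x. Remainder: 2.

R = [2]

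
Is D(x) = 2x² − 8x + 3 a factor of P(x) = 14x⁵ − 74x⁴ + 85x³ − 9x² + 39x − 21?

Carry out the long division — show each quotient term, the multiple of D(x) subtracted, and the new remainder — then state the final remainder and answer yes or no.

Step 1: lead(14x⁵ − 74x⁴ + 85x³ − 9x² + 39x − 21) ÷ lead(D) = 14x⁵ ÷ 2x² = 7x³. Subtract (7x³)·D = 14x⁵ − 56x⁴ + 21x³. Remainder: −18x⁴ + 64x³ − 9x² + 39x − 21.
Step 2: lead(−18x⁴ + 64x³ − 9x² + 39x − 21) ÷ lead(D) = −18x⁴ ÷ 2x² = −9x². Subtract (−9x²)·D = −18x⁴ + 72x³ − 27x². Remainder: −8x³ + 18x² + 39x − 21.
Step 3: lead(−8x³ + 18x² + 39x − 21) ÷ lead(D) = −8x³ ÷ 2x² = −4x. Subtract (−4x)·D = −8x³ + 32x² − 12x. Remainder: −14x² + 51x − 21.
Step 4: lead(−14x² + 51x − 21) ÷ lead(D) = −14x² ÷ 2x² = −7. Subtract (−7)·D = −14x² + 56x − 21. Remainder: −5x.

R(x) = −5x, so D(x) is not a factor of P(x). no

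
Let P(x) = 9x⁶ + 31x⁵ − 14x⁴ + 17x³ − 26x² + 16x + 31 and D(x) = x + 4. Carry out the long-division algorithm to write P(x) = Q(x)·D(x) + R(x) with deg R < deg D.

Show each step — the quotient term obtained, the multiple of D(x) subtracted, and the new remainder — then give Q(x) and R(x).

Step 1: lead(9x⁶ + 31x⁵ − 14x⁴ + 17x³ − 26x² + 16x + 31) ÷ lead(D) = 9x⁶ ÷ x = 9x⁵. Subtract (9x⁵)·D = 9x⁶ + 36x⁵. Remainder: −5x⁵ − 14x⁴ + 17x³ − 26x² + 16x + 31.
Step 2: lead(−5x⁵ − 14x⁴ + 17x³ − 26x² + 16x + 31) ÷ lead(D) = −5x⁵ ÷ x = −5x⁴. Subtract (−5x⁴)·D = −5x⁵ − 20x⁴. Remainder: 6x⁴ + 17x³ − 26x² + 16x + 31.
Step 3: lead(6x⁴ + 17x³ − 26x² + 16x + 31) ÷ lead(D) = 6x⁴ ÷ x = 6x³. Subtract (6x³)·D = 6x⁴ + 24x³. Remainder: −7x³ − 26x² + 16x + 31.
Step 4: lead(−7x³ − 26x² + 16x + 31) ÷ lead(D) = −7x³ ÷ x = −7x². Subtract (−7x²)·D = −7x³ − 28x². Remainder: 2x² + 16x + 31.
Step 5: lead(2x² + 16x + 31) ÷ lead(D) = 2x² ÷ x = 2x. Subtract (2x)·D = 2x² + 8x. Remainder: 8x + 31.
Step 6: lead(8x + 31) ÷ lead(D) = 8x ÷ x = 8. Subtract (8)·D = 8x + 32. Remainder: −1.

Q(x) = 9x⁵ − 5x⁴ + 6x³ − 7x² + 2x + 8; R(x) = −1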